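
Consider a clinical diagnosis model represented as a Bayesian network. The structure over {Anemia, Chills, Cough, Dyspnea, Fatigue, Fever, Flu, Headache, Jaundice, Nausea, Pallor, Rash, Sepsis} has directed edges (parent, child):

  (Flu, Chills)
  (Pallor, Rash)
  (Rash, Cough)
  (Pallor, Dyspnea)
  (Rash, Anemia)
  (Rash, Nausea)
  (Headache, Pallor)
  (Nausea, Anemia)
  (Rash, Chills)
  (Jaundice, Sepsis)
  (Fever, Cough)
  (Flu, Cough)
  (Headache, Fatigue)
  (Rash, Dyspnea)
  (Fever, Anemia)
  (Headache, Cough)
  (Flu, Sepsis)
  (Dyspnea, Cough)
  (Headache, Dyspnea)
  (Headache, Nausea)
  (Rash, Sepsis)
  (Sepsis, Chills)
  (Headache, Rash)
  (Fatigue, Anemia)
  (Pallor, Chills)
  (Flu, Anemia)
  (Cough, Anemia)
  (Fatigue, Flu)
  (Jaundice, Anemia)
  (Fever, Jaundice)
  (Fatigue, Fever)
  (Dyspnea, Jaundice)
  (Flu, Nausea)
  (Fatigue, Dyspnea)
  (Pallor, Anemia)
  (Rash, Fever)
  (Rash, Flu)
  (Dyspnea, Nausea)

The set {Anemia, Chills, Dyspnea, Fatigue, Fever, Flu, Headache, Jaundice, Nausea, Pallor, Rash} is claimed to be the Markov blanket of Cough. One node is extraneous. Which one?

The Markov blanket of a node is its parents, its children, and the other parents of its children.
Pa(Cough) = {Dyspnea, Fever, Flu, Headache, Rash}.
Cough has child Anemia.
For each child, the remaining parents (spouses of Cough):
  parents(Anemia) \ {Cough} = {Fatigue, Fever, Flu, Jaundice, Nausea, Pallor, Rash}.
MB(Cough) = {Anemia, Dyspnea, Fatigue, Fever, Flu, Headache, Jaundice, Nausea, Pallor, Rash}.
Chills is neither a parent, child, nor co-parent of Cough, so it does not belong.

Chills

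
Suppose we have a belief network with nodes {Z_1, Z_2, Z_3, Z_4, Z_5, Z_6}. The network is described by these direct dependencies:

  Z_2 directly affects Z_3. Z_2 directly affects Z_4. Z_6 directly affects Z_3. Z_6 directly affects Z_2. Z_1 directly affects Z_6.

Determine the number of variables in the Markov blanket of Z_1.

1

Recall MB(v) = parents ∪ children ∪ spouses, where spouses are the other parents of v's children.
Children of Z_1: Z_6.
Z_1's parents: none.
For each child, the remaining parents (spouses of Z_1):
  Z_6: no additional parents.
MB(Z_1) = {Z_6}, which has 1 node.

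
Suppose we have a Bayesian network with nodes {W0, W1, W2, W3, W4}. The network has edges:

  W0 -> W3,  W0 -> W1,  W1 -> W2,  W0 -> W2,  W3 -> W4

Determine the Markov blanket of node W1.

Parents of W1: W0.
W1 has child W2.
Parents of each child, excluding W1:
  parents(W2) \ {W1} = {W0}.
Taking the union gives {W0, W2}.

{W0, W2}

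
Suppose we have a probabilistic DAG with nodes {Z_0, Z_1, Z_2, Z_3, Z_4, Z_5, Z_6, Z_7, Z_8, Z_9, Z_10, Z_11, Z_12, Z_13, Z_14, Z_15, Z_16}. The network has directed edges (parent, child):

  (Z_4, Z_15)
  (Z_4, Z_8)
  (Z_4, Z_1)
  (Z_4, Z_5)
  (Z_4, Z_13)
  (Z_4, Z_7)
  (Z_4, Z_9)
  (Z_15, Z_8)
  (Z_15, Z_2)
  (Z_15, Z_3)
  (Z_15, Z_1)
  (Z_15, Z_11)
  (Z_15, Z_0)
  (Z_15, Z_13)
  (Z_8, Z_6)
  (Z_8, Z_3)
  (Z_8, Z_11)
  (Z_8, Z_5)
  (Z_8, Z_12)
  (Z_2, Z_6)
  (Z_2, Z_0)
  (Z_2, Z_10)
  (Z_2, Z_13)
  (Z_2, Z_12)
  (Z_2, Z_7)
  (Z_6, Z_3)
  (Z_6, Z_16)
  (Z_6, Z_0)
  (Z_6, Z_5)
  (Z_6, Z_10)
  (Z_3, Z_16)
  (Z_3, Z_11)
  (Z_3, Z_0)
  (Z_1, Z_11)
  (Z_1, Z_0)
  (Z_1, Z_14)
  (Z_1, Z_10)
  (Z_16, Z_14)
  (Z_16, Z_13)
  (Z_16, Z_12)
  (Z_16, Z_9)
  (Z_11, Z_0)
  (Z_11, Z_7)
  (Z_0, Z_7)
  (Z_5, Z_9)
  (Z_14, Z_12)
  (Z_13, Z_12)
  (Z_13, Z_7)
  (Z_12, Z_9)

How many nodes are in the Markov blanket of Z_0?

9

Z_0 has parents Z_1, Z_2, Z_3, Z_6, Z_11, Z_15.
Z_0's children: Z_7.
Other parents of Z_0's children:
  parents(Z_7) \ {Z_0} = {Z_2, Z_4, Z_11, Z_13}.
MB(Z_0) = {Z_1, Z_2, Z_3, Z_4, Z_6, Z_7, Z_11, Z_13, Z_15}, which has 9 nodes.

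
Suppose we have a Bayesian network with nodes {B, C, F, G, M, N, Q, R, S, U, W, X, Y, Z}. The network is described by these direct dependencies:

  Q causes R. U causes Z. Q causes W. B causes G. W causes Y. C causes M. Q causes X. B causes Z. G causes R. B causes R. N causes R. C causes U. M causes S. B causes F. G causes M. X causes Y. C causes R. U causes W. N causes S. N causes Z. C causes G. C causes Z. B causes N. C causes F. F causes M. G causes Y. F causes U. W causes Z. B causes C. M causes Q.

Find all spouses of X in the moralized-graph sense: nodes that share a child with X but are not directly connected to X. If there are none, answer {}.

{G, W}

Children of X: Y.
  parents(Y) \ {X} = {G, W}.
Excluding nodes already adjacent to X (Q, Y), the co-parent-only contribution is {G, W}.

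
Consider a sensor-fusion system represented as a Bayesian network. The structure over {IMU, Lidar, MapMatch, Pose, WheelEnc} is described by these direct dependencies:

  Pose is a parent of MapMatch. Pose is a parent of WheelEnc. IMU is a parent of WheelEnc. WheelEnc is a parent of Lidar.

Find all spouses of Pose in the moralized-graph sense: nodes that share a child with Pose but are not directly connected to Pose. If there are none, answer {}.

Children of Pose: MapMatch, WheelEnc.
  MapMatch: —
  WheelEnc: IMU
Excluding nodes already adjacent to Pose (MapMatch, WheelEnc), the co-parent-only contribution is {IMU}.

{IMU}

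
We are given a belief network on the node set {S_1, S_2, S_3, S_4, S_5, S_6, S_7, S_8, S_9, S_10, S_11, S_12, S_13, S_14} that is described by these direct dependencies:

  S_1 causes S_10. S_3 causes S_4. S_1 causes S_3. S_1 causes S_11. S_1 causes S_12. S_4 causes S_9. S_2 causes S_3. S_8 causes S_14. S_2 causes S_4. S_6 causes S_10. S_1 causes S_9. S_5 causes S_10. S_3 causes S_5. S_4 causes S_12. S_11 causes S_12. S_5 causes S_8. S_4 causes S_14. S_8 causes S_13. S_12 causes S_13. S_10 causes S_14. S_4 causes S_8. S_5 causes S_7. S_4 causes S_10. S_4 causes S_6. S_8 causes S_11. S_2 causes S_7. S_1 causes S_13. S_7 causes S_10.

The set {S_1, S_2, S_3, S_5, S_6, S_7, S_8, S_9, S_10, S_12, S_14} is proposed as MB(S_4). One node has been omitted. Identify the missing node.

S_11

S_4's parents: S_2, S_3.
Children of S_4: S_6, S_8, S_9, S_10, S_12, S_14.
Other parents of S_4's children:
  S_6: no additional parents.
  parents(S_8) \ {S_4} = {S_5}.
  S_9 also has parent S_1.
  parents(S_10) \ {S_4} = {S_1, S_5, S_6, S_7}.
  S_12's other parents are S_1, S_11.
  S_14's other parents are S_8, S_10.
MB(S_4) = {S_1, S_2, S_3, S_5, S_6, S_7, S_8, S_9, S_10, S_11, S_12, S_14}.
Comparing with the claimed set, S_11 is missing.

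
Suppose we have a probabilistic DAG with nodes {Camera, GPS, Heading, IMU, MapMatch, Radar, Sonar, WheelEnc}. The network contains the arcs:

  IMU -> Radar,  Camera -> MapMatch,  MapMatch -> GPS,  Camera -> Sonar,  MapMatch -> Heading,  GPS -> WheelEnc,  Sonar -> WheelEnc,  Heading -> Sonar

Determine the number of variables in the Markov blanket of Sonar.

4

The Markov blanket of a node is its parents, its children, and the other parents of its children.
Sonar has parents Camera, Heading.
Sonar has child WheelEnc.
Co-parents of Sonar (other parents of its children):
  parents(WheelEnc) \ {Sonar} = {GPS}.
MB(Sonar) = {Camera, GPS, Heading, WheelEnc}, which has 4 nodes.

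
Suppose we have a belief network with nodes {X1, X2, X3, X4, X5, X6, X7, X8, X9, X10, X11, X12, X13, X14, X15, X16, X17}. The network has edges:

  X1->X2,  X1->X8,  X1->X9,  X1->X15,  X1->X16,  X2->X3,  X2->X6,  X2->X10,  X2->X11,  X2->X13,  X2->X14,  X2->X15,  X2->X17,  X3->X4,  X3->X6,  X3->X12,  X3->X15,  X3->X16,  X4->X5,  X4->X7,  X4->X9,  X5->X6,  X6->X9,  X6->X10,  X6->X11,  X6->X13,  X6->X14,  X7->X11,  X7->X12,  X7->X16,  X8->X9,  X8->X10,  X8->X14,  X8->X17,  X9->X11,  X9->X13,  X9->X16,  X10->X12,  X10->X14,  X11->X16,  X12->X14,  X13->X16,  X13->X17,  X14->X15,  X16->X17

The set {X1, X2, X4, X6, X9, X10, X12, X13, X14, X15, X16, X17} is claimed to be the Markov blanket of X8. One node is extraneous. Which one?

X15

Pa(X8) = {X1}.
Children of X8: X9, X10, X14, X17.
For each child, the remaining parents (spouses of X8):
  X9: X1, X4, X6
  X10: X2, X6
  X14: X2, X6, X10, X12
  X17: X2, X13, X16
MB(X8) = {X1, X2, X4, X6, X9, X10, X12, X13, X14, X16, X17}.
X15 is neither a parent, child, nor co-parent of X8, so it does not belong.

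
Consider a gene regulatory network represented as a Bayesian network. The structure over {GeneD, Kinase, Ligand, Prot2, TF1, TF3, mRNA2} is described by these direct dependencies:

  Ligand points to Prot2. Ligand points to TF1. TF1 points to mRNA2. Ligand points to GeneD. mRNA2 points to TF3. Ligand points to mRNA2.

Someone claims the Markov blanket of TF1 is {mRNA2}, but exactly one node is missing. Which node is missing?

Recall MB(v) = parents ∪ children ∪ spouses, where spouses are the other parents of v's children.
TF1 has child mRNA2.
TF1 has parent Ligand.
For each child, the remaining parents (spouses of TF1):
  mRNA2: Ligand
MB(TF1) = {Ligand, mRNA2}.
Comparing with the claimed set, Ligand is missing.

Ligand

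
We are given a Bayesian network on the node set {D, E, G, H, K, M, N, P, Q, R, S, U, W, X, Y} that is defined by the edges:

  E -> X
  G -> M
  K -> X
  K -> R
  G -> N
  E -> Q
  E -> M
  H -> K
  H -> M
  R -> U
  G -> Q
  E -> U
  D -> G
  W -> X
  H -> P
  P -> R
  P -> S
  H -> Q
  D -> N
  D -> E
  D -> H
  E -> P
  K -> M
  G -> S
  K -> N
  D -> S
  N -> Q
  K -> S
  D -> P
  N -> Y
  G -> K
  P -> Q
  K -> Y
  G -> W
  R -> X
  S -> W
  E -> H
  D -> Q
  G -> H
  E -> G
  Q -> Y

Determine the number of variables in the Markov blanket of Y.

Y's parents: K, N, Q.
Y has no children.
With no children, Y has no spouses; the co-parent set is empty.
MB(Y) = {K, N, Q}, which has 3 nodes.

3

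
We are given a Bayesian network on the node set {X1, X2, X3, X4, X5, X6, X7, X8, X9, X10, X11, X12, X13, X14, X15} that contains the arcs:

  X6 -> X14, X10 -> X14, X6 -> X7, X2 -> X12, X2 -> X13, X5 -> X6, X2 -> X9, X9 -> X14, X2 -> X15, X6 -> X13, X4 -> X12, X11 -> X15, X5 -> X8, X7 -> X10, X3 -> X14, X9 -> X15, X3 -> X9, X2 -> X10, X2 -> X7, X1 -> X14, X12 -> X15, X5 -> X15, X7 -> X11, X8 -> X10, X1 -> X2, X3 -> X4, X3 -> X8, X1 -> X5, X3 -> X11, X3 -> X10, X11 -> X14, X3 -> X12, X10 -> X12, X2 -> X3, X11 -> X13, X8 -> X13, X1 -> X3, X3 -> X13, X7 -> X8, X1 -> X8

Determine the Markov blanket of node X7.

{X1, X2, X3, X5, X6, X8, X10, X11}

A node's Markov blanket = Pa ∪ Ch ∪ (parents of Ch other than the node itself).
Pa(X7) = {X2, X6}.
Children of X7: X8, X10, X11.
Parents of each child, excluding X7:
  X8's other parents are X1, X3, X5.
  X10's other parents are X2, X3, X8.
  X11's other parent is X3.
Union: {X2, X6} ∪ {X8, X10, X11} ∪ {X1, X2, X3, X5, X8} = {X1, X2, X3, X5, X6, X8, X10, X11}.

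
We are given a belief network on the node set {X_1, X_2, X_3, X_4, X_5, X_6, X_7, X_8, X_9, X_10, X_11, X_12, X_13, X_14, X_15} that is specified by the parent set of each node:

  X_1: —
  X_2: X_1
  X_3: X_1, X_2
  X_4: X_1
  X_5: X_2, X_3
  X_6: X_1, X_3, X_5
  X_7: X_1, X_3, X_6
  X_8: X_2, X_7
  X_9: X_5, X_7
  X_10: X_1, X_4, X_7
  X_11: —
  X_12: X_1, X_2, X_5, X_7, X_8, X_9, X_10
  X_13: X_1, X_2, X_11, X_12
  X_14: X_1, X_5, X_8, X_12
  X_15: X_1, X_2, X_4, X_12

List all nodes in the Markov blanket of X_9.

{X_1, X_2, X_5, X_7, X_8, X_10, X_12}

Parents of X_9: X_5, X_7.
Ch(X_9) = {X_12}.
For each child, the remaining parents (spouses of X_9):
  X_12: X_1, X_2, X_5, X_7, X_8, X_10
So the Markov blanket of X_9 is {X_1, X_2, X_5, X_7, X_8, X_10, X_12}.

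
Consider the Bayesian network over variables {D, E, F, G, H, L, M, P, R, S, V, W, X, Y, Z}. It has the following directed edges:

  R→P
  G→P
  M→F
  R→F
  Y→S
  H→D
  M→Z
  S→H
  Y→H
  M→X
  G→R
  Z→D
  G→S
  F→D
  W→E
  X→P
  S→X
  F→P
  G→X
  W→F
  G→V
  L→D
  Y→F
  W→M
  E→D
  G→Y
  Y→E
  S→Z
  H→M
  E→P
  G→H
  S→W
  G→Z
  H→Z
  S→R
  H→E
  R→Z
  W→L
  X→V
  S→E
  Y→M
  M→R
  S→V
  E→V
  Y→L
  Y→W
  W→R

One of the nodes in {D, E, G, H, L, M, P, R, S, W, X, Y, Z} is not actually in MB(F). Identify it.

The Markov blanket of a node is its parents, its children, and the other parents of its children.
Parents of F: M, R, W, Y.
F has children D, P.
For each child, the remaining parents (spouses of F):
  parents(D) \ {F} = {E, H, L, Z}.
  P's other parents are E, G, R, X.
MB(F) = {D, E, G, H, L, M, P, R, W, X, Y, Z}.
S is neither a parent, child, nor co-parent of F, so it does not belong.

S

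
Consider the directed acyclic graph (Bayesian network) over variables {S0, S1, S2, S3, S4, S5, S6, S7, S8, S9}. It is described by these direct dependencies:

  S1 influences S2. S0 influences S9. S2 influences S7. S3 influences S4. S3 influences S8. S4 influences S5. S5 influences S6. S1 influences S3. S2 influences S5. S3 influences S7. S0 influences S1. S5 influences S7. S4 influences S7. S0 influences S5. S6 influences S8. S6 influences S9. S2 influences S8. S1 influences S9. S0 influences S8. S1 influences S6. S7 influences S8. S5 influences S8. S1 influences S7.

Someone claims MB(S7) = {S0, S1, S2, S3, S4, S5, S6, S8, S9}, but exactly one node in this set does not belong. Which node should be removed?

A node's Markov blanket = Pa ∪ Ch ∪ (parents of Ch other than the node itself).
S7 has child S8.
S7 has parents S1, S2, S3, S4, S5.
Co-parents of S7 (other parents of its children):
  S8's other parents are S0, S2, S3, S5, S6.
MB(S7) = {S0, S1, S2, S3, S4, S5, S6, S8}.
S9 is neither a parent, child, nor co-parent of S7, so it does not belong.

S9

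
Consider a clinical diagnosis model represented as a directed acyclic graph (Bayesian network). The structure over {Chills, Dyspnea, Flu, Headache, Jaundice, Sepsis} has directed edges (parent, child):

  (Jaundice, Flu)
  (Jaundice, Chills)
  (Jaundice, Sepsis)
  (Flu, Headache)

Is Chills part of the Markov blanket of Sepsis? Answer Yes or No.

No

Recall MB(v) = parents ∪ children ∪ spouses, where spouses are the other parents of v's children.
Sepsis has parent Jaundice.
Sepsis's children: none.
With no children, Sepsis has no spouses; the co-parent set is empty.
MB(Sepsis) = {Jaundice}; Chills is not in this set.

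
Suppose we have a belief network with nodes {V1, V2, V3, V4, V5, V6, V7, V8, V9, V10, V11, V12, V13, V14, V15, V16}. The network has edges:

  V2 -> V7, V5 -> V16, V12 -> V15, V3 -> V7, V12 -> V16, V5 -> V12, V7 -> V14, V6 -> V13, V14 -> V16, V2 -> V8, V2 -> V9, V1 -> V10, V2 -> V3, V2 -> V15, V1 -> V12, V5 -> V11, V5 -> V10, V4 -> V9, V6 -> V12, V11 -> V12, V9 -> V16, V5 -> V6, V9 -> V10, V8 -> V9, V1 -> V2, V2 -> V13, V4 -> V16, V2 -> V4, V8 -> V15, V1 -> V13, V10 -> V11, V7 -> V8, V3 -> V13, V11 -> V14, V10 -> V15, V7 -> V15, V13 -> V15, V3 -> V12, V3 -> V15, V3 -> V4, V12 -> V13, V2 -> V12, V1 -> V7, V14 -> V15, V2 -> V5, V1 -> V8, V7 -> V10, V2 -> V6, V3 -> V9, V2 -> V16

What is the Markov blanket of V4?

{V2, V3, V5, V8, V9, V12, V14, V16}

V4's parents: V2, V3.
Children of V4: V9, V16.
Co-parents of V4 (other parents of its children):
  V9: V2, V3, V8
  V16: V2, V5, V9, V12, V14
So the Markov blanket of V4 is {V2, V3, V5, V8, V9, V12, V14, V16}.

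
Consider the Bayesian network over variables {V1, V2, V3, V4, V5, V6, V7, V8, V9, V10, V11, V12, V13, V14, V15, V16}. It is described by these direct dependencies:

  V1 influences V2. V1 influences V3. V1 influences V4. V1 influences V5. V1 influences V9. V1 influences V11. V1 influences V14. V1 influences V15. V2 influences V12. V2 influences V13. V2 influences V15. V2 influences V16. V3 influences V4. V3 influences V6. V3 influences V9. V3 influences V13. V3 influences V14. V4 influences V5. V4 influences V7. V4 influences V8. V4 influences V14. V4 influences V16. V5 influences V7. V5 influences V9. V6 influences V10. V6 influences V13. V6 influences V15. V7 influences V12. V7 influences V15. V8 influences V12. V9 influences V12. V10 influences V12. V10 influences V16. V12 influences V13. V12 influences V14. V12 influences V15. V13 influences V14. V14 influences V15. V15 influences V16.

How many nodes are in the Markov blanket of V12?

Ch(V12) = {V13, V14, V15}.
V12 has parents V2, V7, V8, V9, V10.
Other parents of V12's children:
  V13's other parents are V2, V3, V6.
  V14's other parents are V1, V3, V4, V13.
  V15 also has parents V1, V2, V6, V7, V14.
MB(V12) = {V1, V2, V3, V4, V6, V7, V8, V9, V10, V13, V14, V15}, which has 12 nodes.

12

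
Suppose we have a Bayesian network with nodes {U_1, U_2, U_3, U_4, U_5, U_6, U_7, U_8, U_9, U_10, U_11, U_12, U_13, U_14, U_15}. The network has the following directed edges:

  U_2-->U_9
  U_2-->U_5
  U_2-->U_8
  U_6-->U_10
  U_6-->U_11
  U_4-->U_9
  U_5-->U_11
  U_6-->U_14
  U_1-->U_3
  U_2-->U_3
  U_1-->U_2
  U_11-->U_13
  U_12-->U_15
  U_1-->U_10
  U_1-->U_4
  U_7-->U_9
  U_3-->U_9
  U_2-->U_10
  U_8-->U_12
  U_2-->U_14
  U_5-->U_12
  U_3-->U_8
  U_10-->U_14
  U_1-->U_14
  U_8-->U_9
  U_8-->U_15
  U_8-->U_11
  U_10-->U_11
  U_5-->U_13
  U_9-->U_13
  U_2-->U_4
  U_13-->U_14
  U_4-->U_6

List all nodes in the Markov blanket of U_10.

By definition, MB(U_10) is built from U_10's parents, U_10's children, and the co-parents of U_10.
Children of U_10: U_11, U_14.
Parents of U_10: U_1, U_2, U_6.
Other parents of U_10's children:
  parents(U_11) \ {U_10} = {U_5, U_6, U_8}.
  U_14 also has parents U_1, U_2, U_6, U_13.
Taking the union gives {U_1, U_2, U_5, U_6, U_8, U_11, U_13, U_14}.

{U_1, U_2, U_5, U_6, U_8, U_11, U_13, U_14}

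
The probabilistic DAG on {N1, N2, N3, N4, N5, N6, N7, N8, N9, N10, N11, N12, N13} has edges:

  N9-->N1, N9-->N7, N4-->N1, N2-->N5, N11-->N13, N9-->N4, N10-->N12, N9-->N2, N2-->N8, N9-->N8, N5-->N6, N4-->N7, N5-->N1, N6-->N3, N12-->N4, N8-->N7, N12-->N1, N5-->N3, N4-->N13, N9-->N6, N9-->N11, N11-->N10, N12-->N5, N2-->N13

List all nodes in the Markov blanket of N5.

{N1, N2, N3, N4, N6, N9, N12}

Children of N5: N1, N3, N6.
Pa(N5) = {N2, N12}.
For each child, the remaining parents (spouses of N5):
  N6 also has parent N9.
  parents(N3) \ {N5} = {N6}.
  parents(N1) \ {N5} = {N4, N9, N12}.
MB(N5) = {N1, N2, N3, N4, N6, N9, N12}.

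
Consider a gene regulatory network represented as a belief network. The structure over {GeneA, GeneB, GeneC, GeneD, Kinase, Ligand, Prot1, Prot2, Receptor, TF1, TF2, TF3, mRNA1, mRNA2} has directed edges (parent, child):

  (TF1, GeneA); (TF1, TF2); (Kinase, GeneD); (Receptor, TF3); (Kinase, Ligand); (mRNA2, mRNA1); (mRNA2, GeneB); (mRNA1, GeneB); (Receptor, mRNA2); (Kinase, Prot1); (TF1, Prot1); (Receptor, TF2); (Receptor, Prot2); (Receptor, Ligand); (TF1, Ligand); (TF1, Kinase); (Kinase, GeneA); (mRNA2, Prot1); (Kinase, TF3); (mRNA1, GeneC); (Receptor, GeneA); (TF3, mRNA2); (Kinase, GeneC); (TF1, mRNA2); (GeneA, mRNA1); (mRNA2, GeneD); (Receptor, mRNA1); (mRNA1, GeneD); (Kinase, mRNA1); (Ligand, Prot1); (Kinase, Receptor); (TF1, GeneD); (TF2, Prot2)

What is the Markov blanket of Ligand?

Pa(Ligand) = {Kinase, Receptor, TF1}.
Ch(Ligand) = {Prot1}.
Other parents of Ligand's children:
  Prot1's other parents are Kinase, TF1, mRNA2.
Union: {Kinase, Receptor, TF1} ∪ {Prot1} ∪ {Kinase, TF1, mRNA2} = {Kinase, Prot1, Receptor, TF1, mRNA2}.

{Kinase, Prot1, Receptor, TF1, mRNA2}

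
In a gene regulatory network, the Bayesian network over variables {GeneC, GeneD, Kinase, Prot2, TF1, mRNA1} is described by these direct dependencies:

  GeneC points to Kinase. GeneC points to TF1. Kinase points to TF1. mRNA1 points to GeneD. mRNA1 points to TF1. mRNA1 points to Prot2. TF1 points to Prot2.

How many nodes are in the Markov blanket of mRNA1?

A node's Markov blanket = Pa ∪ Ch ∪ (parents of Ch other than the node itself).
mRNA1's parents: none.
Children of mRNA1: GeneD, Prot2, TF1.
Parents of each child, excluding mRNA1:
  GeneD has no other parent.
  TF1's other parents are GeneC, Kinase.
  Prot2 also has parent TF1.
MB(mRNA1) = {GeneC, GeneD, Kinase, Prot2, TF1}, which has 5 nodes.

5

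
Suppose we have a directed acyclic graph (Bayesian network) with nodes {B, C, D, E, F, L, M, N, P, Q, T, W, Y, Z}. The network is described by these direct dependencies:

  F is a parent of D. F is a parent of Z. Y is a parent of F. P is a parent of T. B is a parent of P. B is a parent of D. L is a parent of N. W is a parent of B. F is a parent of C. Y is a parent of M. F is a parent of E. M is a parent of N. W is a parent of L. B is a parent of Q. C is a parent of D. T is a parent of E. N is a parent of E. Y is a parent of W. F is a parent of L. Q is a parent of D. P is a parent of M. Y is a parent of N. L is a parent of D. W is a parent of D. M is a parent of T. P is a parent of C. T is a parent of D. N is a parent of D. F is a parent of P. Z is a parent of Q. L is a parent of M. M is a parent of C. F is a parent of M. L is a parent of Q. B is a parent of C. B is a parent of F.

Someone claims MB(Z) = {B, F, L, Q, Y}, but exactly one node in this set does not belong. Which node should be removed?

Y

A node's Markov blanket = Pa ∪ Ch ∪ (parents of Ch other than the node itself).
Z has parent F.
Ch(Z) = {Q}.
Co-parents of Z (other parents of its children):
  Q's other parents are B, L.
MB(Z) = {B, F, L, Q}.
Y is neither a parent, child, nor co-parent of Z, so it does not belong.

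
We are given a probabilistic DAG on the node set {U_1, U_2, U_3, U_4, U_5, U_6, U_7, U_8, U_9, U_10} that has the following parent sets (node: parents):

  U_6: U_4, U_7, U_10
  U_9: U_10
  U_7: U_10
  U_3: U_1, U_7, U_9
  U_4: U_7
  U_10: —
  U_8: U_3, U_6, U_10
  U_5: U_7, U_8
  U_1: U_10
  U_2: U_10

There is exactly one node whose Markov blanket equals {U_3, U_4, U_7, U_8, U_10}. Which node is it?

U_6

The target node must have every member of {U_3, U_4, U_7, U_8, U_10} as a parent, child, or co-parent, and no others.
Parents of U_6: U_4, U_7, U_10; children: U_8; co-parents: U_3, U_10.
These exactly cover the given set, so the node is U_6.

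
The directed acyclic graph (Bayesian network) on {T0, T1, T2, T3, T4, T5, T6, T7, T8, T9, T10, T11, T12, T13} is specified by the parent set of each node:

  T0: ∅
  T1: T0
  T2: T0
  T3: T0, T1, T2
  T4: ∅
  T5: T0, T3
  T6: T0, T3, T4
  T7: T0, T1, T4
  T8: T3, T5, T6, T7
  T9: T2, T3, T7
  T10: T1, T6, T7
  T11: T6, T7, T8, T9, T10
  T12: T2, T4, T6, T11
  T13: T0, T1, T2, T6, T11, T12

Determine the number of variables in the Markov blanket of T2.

10

T2 has parent T0.
Children of T2: T3, T9, T12, T13.
For each child, the remaining parents (spouses of T2):
  T3 also has parents T0, T1.
  parents(T9) \ {T2} = {T3, T7}.
  T12 also has parents T4, T6, T11.
  T13's other parents are T0, T1, T6, T11, T12.
MB(T2) = {T0, T1, T3, T4, T6, T7, T9, T11, T12, T13}, which has 10 nodes.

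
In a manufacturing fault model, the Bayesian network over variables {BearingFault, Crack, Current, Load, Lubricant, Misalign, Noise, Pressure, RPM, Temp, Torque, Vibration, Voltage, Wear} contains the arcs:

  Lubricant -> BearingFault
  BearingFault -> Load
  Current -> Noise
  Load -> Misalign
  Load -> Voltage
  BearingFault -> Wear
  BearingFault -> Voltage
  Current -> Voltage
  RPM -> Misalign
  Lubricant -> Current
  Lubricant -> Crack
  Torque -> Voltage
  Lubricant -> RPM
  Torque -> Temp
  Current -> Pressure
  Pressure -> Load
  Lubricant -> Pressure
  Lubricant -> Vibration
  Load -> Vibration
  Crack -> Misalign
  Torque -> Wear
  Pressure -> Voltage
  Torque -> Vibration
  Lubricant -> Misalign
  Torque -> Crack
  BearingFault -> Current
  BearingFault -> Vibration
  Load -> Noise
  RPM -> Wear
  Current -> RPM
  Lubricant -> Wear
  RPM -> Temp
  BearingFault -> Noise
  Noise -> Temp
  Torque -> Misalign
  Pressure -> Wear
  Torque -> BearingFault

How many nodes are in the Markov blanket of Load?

11

By definition, MB(Load) is built from Load's parents, Load's children, and the co-parents of Load.
Load has parents BearingFault, Pressure.
Load has children Misalign, Noise, Vibration, Voltage.
Co-parents of Load (other parents of its children):
  Noise also has parents BearingFault, Current.
  parents(Voltage) \ {Load} = {BearingFault, Current, Pressure, Torque}.
  Vibration's other parents are BearingFault, Lubricant, Torque.
  parents(Misalign) \ {Load} = {Crack, Lubricant, RPM, Torque}.
MB(Load) = {BearingFault, Crack, Current, Lubricant, Misalign, Noise, Pressure, RPM, Torque, Vibration, Voltage}, which has 11 nodes.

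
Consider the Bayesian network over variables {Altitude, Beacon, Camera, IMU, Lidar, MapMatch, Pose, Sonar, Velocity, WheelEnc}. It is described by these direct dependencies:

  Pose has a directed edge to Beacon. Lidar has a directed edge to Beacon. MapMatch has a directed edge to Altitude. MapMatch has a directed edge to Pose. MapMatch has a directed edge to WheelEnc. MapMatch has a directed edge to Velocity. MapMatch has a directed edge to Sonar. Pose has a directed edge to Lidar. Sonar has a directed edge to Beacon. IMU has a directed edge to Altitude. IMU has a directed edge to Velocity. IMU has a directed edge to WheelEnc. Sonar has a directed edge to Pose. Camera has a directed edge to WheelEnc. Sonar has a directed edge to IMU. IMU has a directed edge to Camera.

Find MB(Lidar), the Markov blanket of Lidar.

The Markov blanket of a node is its parents, its children, and the other parents of its children.
Lidar's parents: Pose.
Lidar has child Beacon.
Other parents of Lidar's children:
  parents(Beacon) \ {Lidar} = {Pose, Sonar}.
Union: {Pose} ∪ {Beacon} ∪ {Pose, Sonar} = {Beacon, Pose, Sonar}.

{Beacon, Pose, Sonar}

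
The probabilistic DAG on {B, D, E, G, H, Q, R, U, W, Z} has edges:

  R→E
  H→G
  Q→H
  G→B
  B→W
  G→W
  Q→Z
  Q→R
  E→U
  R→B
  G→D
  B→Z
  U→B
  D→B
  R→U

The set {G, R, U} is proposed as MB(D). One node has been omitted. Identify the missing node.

B

Recall MB(v) = parents ∪ children ∪ spouses, where spouses are the other parents of v's children.
Parents of D: G.
Children of D: B.
For each child, the remaining parents (spouses of D):
  B's other parents are G, R, U.
MB(D) = {B, G, R, U}.
Comparing with the claimed set, B is missing.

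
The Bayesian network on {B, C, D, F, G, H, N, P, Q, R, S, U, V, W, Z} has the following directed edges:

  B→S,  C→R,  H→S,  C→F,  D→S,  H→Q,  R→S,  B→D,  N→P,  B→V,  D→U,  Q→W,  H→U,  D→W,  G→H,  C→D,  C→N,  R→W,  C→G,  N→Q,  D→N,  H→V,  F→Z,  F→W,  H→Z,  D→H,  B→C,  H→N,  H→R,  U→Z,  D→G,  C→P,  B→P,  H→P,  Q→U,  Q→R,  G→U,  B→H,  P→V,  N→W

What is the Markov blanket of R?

A node's Markov blanket = Pa ∪ Ch ∪ (parents of Ch other than the node itself).
R's parents: C, H, Q.
R's children: S, W.
Parents of each child, excluding R:
  S's other parents are B, D, H.
  W also has parents D, F, N, Q.
Union: {C, H, Q} ∪ {S, W} ∪ {B, D, F, H, N, Q} = {B, C, D, F, H, N, Q, S, W}.

{B, C, D, F, H, N, Q, S, W}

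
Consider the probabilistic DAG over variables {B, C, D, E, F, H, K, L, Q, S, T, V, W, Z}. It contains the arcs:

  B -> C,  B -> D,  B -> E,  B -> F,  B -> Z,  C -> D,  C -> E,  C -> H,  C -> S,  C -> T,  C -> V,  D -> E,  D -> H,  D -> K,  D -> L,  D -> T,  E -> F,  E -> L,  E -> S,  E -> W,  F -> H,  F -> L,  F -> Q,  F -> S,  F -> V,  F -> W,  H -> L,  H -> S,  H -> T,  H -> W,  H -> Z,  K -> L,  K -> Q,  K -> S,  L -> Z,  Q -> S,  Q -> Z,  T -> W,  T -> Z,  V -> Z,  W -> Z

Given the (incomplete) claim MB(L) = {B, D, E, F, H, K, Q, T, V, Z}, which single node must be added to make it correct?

W

Recall MB(v) = parents ∪ children ∪ spouses, where spouses are the other parents of v's children.
Children of L: Z.
L has parents D, E, F, H, K.
Parents of each child, excluding L:
  Z: B, H, Q, T, V, W
MB(L) = {B, D, E, F, H, K, Q, T, V, W, Z}.
Comparing with the claimed set, W is missing.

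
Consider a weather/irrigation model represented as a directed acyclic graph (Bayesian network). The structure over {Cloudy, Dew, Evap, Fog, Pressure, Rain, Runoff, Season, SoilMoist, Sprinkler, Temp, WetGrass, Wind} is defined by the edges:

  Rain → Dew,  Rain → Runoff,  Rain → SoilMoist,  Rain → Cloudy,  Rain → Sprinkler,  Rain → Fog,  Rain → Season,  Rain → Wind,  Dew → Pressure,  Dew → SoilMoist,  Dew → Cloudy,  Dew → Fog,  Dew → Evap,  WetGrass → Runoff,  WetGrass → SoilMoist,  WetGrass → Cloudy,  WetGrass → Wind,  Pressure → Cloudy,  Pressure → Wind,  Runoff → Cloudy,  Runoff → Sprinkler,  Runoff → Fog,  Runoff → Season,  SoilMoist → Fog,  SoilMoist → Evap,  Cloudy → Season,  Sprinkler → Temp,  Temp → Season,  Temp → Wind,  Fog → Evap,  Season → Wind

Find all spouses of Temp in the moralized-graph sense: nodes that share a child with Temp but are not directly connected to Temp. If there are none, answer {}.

Children of Temp: Season, Wind.
  Season's other parents are Cloudy, Rain, Runoff.
  Wind's other parents are Pressure, Rain, Season, WetGrass.
Excluding nodes already adjacent to Temp (Season, Sprinkler, Wind), the co-parent-only contribution is {Cloudy, Pressure, Rain, Runoff, WetGrass}.

{Cloudy, Pressure, Rain, Runoff, WetGrass}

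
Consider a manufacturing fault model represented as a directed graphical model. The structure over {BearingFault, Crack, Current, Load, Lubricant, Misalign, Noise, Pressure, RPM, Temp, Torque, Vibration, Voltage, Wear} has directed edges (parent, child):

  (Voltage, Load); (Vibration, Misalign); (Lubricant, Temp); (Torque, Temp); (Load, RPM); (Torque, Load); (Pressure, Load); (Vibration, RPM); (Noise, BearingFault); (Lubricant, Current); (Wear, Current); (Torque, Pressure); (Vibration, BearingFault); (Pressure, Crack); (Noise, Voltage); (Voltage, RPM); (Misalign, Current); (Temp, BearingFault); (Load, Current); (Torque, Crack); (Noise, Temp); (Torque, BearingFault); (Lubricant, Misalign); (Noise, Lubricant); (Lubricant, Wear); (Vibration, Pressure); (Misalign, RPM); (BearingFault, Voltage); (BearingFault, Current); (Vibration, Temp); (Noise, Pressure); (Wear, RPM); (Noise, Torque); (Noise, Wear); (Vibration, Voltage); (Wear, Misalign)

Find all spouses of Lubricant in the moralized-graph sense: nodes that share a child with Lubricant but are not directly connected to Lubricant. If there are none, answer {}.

{BearingFault, Load, Torque, Vibration}

Children of Lubricant: Current, Misalign, Temp, Wear.
  Wear: Noise
  Temp: Noise, Torque, Vibration
  Misalign: Vibration, Wear
  Current: BearingFault, Load, Misalign, Wear
Excluding nodes already adjacent to Lubricant (Current, Misalign, Noise, Temp, Wear), the co-parent-only contribution is {BearingFault, Load, Torque, Vibration}.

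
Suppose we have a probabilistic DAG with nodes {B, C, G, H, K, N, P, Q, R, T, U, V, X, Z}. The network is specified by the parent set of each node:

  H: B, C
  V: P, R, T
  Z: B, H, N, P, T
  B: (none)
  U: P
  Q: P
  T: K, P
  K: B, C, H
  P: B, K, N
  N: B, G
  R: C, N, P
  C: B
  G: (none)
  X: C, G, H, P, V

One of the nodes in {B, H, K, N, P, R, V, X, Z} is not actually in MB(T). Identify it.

X

The Markov blanket of a node is its parents, its children, and the other parents of its children.
Parents of T: K, P.
Children of T: V, Z.
For each child, the remaining parents (spouses of T):
  parents(V) \ {T} = {P, R}.
  Z's other parents are B, H, N, P.
MB(T) = {B, H, K, N, P, R, V, Z}.
X is neither a parent, child, nor co-parent of T, so it does not belong.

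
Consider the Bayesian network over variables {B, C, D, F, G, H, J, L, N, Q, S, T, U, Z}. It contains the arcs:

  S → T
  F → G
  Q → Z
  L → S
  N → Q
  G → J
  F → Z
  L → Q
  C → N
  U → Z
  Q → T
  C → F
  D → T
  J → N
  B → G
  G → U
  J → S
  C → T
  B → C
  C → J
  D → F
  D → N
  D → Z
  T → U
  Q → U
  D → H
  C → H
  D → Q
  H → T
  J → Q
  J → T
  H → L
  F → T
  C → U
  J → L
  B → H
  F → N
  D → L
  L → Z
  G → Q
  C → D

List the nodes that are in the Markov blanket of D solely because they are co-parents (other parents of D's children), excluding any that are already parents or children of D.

Children of D: F, H, L, N, Q, T, Z.
  F: C
  H: B, C
  L: H, J
  N: C, F, J
  Q: G, J, L, N
  T: C, F, H, J, Q, S
  Z: F, L, Q, U
Excluding nodes already adjacent to D (C, F, H, L, N, Q, T, Z), the co-parent-only contribution is {B, G, J, S, U}.

{B, G, J, S, U}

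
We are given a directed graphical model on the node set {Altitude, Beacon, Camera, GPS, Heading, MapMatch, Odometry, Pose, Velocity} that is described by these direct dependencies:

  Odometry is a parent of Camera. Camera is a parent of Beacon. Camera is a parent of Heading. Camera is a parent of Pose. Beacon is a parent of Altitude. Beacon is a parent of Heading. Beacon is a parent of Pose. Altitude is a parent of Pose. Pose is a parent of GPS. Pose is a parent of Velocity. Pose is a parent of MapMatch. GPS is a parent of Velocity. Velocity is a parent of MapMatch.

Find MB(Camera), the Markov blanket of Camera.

{Altitude, Beacon, Heading, Odometry, Pose}

Recall MB(v) = parents ∪ children ∪ spouses, where spouses are the other parents of v's children.
Camera's children: Beacon, Heading, Pose.
Camera has parent Odometry.
For each child, the remaining parents (spouses of Camera):
  Beacon has no other parent.
  Heading also has parent Beacon.
  Pose's other parents are Altitude, Beacon.
So the Markov blanket of Camera is {Altitude, Beacon, Heading, Odometry, Pose}.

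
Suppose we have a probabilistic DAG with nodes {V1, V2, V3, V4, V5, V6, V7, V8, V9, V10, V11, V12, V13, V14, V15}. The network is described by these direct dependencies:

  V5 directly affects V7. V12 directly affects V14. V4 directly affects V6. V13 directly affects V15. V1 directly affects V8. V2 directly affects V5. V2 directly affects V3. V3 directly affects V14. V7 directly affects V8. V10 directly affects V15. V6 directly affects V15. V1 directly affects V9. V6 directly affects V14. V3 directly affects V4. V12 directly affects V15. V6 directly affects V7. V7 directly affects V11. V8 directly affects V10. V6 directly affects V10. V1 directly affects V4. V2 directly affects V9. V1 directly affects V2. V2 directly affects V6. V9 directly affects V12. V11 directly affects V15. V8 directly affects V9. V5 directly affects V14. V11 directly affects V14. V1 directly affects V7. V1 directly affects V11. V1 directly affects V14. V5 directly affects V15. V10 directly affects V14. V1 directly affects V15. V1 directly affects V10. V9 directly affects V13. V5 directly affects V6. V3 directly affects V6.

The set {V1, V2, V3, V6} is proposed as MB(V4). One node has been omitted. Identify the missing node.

V5

By definition, MB(V4) is built from V4's parents, V4's children, and the co-parents of V4.
V4 has parents V1, V3.
V4's children: V6.
Co-parents of V4 (other parents of its children):
  V6: V2, V3, V5
MB(V4) = {V1, V2, V3, V5, V6}.
Comparing with the claimed set, V5 is missing.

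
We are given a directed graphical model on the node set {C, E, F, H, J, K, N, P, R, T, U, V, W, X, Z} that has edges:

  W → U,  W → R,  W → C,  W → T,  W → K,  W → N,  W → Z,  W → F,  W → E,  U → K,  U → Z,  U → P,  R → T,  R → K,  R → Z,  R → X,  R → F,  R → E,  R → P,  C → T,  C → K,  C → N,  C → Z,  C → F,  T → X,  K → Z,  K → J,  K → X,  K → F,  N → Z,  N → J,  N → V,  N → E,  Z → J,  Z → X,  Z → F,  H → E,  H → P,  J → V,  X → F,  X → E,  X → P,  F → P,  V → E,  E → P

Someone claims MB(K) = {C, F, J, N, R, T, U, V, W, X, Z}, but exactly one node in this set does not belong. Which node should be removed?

V

A node's Markov blanket = Pa ∪ Ch ∪ (parents of Ch other than the node itself).
K has parents C, R, U, W.
Children of K: F, J, X, Z.
For each child, the remaining parents (spouses of K):
  Z's other parents are C, N, R, U, W.
  J's other parents are N, Z.
  X also has parents R, T, Z.
  parents(F) \ {K} = {C, R, W, X, Z}.
MB(K) = {C, F, J, N, R, T, U, W, X, Z}.
V is neither a parent, child, nor co-parent of K, so it does not belong.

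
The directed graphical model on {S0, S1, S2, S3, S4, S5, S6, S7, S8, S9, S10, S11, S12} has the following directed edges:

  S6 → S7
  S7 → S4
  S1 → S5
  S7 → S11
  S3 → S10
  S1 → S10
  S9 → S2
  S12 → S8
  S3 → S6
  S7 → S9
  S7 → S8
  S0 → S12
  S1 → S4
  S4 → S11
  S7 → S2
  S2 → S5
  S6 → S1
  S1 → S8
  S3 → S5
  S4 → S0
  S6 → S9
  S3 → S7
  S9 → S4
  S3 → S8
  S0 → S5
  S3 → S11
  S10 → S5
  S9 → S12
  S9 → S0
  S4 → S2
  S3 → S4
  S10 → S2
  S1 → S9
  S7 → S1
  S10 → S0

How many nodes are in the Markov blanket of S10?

8

A node's Markov blanket = Pa ∪ Ch ∪ (parents of Ch other than the node itself).
S10's children: S0, S2, S5.
S10 has parents S1, S3.
For each child, the remaining parents (spouses of S10):
  S2's other parents are S4, S7, S9.
  S0's other parents are S4, S9.
  S5's other parents are S0, S1, S2, S3.
MB(S10) = {S0, S1, S2, S3, S4, S5, S7, S9}, which has 8 nodes.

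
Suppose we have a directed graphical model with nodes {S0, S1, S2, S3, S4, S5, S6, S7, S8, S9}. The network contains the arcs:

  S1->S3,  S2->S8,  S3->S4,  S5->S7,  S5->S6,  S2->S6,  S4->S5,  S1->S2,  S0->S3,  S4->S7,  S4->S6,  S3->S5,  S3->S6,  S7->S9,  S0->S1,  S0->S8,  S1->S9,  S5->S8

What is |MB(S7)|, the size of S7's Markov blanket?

4

Pa(S7) = {S4, S5}.
Ch(S7) = {S9}.
For each child, the remaining parents (spouses of S7):
  S9: S1
MB(S7) = {S1, S4, S5, S9}, which has 4 nodes.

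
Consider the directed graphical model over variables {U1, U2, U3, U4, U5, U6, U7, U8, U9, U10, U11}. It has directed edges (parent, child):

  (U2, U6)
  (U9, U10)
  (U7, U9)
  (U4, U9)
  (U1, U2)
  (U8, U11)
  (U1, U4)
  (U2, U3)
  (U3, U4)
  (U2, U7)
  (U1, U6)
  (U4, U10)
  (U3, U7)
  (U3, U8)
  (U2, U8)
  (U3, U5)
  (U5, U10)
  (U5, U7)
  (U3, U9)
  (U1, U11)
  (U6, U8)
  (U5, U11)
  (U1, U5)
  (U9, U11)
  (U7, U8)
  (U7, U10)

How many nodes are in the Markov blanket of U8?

Recall MB(v) = parents ∪ children ∪ spouses, where spouses are the other parents of v's children.
Ch(U8) = {U11}.
Pa(U8) = {U2, U3, U6, U7}.
Parents of each child, excluding U8:
  U11 also has parents U1, U5, U9.
MB(U8) = {U1, U2, U3, U5, U6, U7, U9, U11}, which has 8 nodes.

8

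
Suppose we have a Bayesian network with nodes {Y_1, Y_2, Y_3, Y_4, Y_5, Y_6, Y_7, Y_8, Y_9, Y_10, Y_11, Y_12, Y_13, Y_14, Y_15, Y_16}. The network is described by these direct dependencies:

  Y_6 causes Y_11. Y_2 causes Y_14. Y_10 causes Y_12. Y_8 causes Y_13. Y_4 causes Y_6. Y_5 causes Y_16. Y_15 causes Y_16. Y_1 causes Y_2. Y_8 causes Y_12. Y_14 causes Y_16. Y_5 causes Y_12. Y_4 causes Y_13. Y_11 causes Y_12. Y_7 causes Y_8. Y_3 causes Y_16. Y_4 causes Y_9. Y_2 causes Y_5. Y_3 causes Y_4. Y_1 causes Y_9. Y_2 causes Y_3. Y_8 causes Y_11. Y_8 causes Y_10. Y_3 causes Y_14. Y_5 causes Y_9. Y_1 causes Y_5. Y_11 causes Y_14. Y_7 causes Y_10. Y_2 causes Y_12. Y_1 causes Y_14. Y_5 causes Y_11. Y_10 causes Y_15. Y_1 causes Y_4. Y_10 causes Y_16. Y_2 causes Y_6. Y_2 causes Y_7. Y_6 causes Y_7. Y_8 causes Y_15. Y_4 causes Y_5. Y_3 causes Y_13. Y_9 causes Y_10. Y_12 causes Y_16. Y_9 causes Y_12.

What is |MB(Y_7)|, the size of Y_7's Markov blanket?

Y_7 has parents Y_2, Y_6.
Ch(Y_7) = {Y_8, Y_10}.
Parents of each child, excluding Y_7:
  Y_8: no additional parents.
  Y_10's other parents are Y_8, Y_9.
MB(Y_7) = {Y_2, Y_6, Y_8, Y_9, Y_10}, which has 5 nodes.

5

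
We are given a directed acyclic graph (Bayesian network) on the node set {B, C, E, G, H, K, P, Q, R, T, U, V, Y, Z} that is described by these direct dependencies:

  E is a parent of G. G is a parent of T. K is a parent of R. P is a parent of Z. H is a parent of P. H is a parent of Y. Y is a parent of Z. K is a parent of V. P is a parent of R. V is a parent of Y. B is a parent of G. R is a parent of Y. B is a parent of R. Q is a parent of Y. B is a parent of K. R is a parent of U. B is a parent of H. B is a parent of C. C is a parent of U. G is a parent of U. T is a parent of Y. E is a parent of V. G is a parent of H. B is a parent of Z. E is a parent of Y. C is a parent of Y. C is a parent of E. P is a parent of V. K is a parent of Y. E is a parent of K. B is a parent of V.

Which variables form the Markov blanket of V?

By definition, MB(V) is built from V's parents, V's children, and the co-parents of V.
Parents of V: B, E, K, P.
Children of V: Y.
For each child, the remaining parents (spouses of V):
  Y: C, E, H, K, Q, R, T
MB(V) = {B, C, E, H, K, P, Q, R, T, Y}.

{B, C, E, H, K, P, Q, R, T, Y}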